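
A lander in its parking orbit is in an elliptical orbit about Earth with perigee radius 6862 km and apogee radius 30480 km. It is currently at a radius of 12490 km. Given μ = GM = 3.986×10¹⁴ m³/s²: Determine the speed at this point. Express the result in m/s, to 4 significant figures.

v ≈ 6518 m/s

Semi-major axis a = (r_p + r_a)/2 = 18671 km = 1.867×10⁷ m.
Vis-viva: v² = μ(2/r − 1/a) = 3.986×10¹⁴ × (1.601×10⁻⁷ − 5.356×10⁻⁸) = 4.248×10⁷ m²/s².
v = 6518 m/s.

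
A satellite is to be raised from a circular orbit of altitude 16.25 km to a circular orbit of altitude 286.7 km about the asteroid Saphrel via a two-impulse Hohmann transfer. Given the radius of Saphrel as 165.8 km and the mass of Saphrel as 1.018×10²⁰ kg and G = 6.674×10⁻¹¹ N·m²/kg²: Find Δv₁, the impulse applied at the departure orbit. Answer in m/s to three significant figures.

μ = GM = 6.674×10⁻¹¹ × 1.018×10²⁰ = 6.794×10⁹ m³/s².
r₁ = 165.8 + 16.25 = 182.05 km = 1.8205×10⁵ m.
r₂ = 165.8 + 286.7 = 452.50 km = 4.5250×10⁵ m.
Transfer ellipse a_t = (r₁ + r₂)/2 = 3.173×10⁵ m.
At r₁: circular v_c1 = √(μ/r₁) = 193.2 m/s; transfer-periapsis v_p = √[μ(2/r₁ − 1/a_t)] = 230.7 m/s.
Δv₁ = v_p − v_c1 = 37.52 m/s.

Δv ≈ 37.5 m/s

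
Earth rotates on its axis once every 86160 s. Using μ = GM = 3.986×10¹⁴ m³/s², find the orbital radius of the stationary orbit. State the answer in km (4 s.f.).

A synchronous orbit has period T, so by Kepler's third law a = (μT²/4π²)^(1/3).
μT²/4π² = 3.986×10¹⁴ × (8.616×10⁴)² / 39.48 = 7.495×10²² m³.
a = 4.216×10⁷ m = 42163 km.

r_sync ≈ 42160 km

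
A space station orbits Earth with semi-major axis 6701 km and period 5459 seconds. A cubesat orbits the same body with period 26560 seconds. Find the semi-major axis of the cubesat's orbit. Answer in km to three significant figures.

a₂ ≈ 19200 km

Kepler's third law: a³ ∝ T², so a₂ = a₁ (T₂/T₁)^(2/3).
T₂/T₁ = 4.865, (T₂/T₁)^(2/3) = 2.871.
a₂ = 6701 × 2.871 = 19240 km.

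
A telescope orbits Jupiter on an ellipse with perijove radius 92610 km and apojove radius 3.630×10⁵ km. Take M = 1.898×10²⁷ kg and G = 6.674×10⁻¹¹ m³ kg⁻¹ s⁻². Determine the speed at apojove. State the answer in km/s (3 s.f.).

μ = GM = 6.674×10⁻¹¹ × 1.898×10²⁷ = 1.267×10¹⁷ m³/s².
Semi-major axis a = (r_p + r_a)/2 = 2.2780×10⁵ km = 2.278×10⁸ m.
Vis-viva: v² = μ(2/r − 1/a) = 1.267×10¹⁷ × (5.510×10⁻⁹ − 4.390×10⁻⁹) = 1.419×10⁸ m²/s².
v = 11910 m/s = 11.91 km/s.

v ≈ 11.9 km/s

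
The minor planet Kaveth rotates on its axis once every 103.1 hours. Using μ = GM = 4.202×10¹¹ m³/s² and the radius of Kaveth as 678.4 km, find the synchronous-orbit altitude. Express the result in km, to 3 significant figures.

h_sync ≈ 10700 km

T = 103.1 hours = 3.712×10⁵ s.
A synchronous orbit has period T, so by Kepler's third law a = (μT²/4π²)^(1/3).
μT²/4π² = 4.202×10¹¹ × (3.712×10⁵)² / 39.48 = 1.466×10²¹ m³.
a = 1.136×10⁷ m = 11361 km.
Altitude h = a − R = 11361 − 678.4 = 10682 km.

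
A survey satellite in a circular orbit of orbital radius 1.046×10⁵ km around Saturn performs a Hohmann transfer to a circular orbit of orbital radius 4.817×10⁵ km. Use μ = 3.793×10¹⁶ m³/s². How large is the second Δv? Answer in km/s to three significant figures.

Δv ≈ 3.57 km/s

r₁ = 1.046×10⁵ km = 1.046×10⁸ m.
r₂ = 4.817×10⁵ km = 4.817×10⁸ m.
Transfer ellipse a_t = (r₁ + r₂)/2 = 2.932×10⁸ m.
At r₁: circular v_c1 = √(μ/r₁) = 19040 m/s; transfer-perikrone v_p = √[μ(2/r₁ − 1/a_t)] = 24410 m/s.
At r₂: circular v_c2 = √(μ/r₂) = 8874 m/s; transfer-apokrone v_a = √[μ(2/r₂ − 1/a_t)] = 5301 m/s.
Δv₂ = v_c2 − v_a = 3573 m/s.
= 3.573 km/s.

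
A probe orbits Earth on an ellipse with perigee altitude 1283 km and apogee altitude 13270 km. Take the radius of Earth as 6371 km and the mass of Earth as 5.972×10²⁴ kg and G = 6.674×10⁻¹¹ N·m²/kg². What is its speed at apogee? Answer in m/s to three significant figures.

μ = GM = 6.674×10⁻¹¹ × 5.972×10²⁴ = 3.986×10¹⁴ m³/s².
r_p = 6371 + 1283 = 7654.0 km = 7.6540×10⁶ m.
r_a = 6371 + 13270 = 19641 km = 1.9641×10⁷ m.
Semi-major axis a = (r_p + r_a)/2 = 13648 km = 1.365×10⁷ m.
Vis-viva: v² = μ(2/r − 1/a) = 3.986×10¹⁴ × (1.018×10⁻⁷ − 7.327×10⁻⁸) = 1.138×10⁷ m²/s².
v = 3374 m/s.

v ≈ 3370 m/s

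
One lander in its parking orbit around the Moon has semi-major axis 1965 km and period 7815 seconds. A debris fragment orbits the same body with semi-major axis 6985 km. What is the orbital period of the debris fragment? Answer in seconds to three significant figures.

T₂ ≈ 52400 seconds

Kepler's third law: T² ∝ a³, so T₂ = T₁ (a₂/a₁)^(3/2).
a₂/a₁ = 3.555, (a₂/a₁)^(3/2) = 6.702.
T₂ = 7815 × 6.702 = 52380 seconds.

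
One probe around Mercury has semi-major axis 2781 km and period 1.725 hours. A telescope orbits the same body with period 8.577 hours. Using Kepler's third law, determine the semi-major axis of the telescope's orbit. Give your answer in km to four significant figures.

a₂ ≈ 8101 km

Kepler's third law: a³ ∝ T², so a₂ = a₁ (T₂/T₁)^(2/3).
T₂/T₁ = 4.972, (T₂/T₁)^(2/3) = 2.913.
a₂ = 2781 × 2.913 = 8101 km.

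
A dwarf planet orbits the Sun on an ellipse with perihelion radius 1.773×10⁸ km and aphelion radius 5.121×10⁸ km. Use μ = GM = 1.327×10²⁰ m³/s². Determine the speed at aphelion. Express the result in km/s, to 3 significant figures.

Semi-major axis a = (r_p + r_a)/2 = 3.4470×10⁸ km = 3.447×10¹¹ m.
Vis-viva: v² = μ(2/r − 1/a) = 1.327×10²⁰ × (3.905×10⁻¹² − 2.901×10⁻¹²) = 1.333×10⁸ m²/s².
v = 11540 m/s = 11.54 km/s.

v ≈ 11.5 km/s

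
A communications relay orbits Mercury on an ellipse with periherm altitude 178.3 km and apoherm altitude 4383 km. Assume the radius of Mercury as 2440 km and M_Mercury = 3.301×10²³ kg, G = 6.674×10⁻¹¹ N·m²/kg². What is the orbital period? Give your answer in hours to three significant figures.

μ = GM = 6.674×10⁻¹¹ × 3.301×10²³ = 2.203×10¹³ m³/s².
r_p = 2440 + 178.3 = 2618.3 km = 2.6183×10⁶ m.
r_a = 2440 + 4383 = 6823.0 km = 6.8230×10⁶ m.
Semi-major axis a = (r_p + r_a)/2 = (2618.3 + 6823.0)/2 = 4720.6 km = 4.721×10⁶ m.
By Kepler's third law T = 2π√(a³/μ) = 2π × 2.185×10³ = 1.373×10⁴ s.
= 3.814 hours.

T ≈ 3.81 hours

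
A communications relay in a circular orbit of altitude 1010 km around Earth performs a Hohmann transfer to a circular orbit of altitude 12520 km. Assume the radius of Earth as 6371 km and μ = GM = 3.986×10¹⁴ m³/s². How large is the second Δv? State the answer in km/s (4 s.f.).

r₁ = 6371 + 1010 = 7381.0 km = 7.3810×10⁶ m.
r₂ = 6371 + 12520 = 18891 km = 1.8891×10⁷ m.
Transfer ellipse a_t = (r₁ + r₂)/2 = 1.314×10⁷ m.
At r₁: circular v_c1 = √(μ/r₁) = 7349 m/s; transfer-perigee v_p = √[μ(2/r₁ − 1/a_t)] = 8813 m/s.
At r₂: circular v_c2 = √(μ/r₂) = 4593 m/s; transfer-apogee v_a = √[μ(2/r₂ − 1/a_t)] = 3443 m/s.
Δv₂ = v_c2 − v_a = 1150 m/s.
= 1.150 km/s.

Δv ≈ 1.150 km/s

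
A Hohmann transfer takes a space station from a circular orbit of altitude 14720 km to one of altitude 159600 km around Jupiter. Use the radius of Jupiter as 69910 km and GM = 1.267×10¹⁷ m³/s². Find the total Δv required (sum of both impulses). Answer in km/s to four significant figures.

r₁ = 69910 + 14720 = 84630 km = 8.4630×10⁷ m.
r₂ = 69910 + 159600 = 229510 km = 2.2951×10⁸ m.
Transfer ellipse a_t = (r₁ + r₂)/2 = 1.571×10⁸ m.
At r₁: circular v_c1 = √(μ/r₁) = 38690 m/s; transfer-perijove v_p = √[μ(2/r₁ − 1/a_t)] = 46770 m/s.
Δv₁ = v_p − v_c1 = 8079 m/s.
At r₂: circular v_c2 = √(μ/r₂) = 23500 m/s; transfer-apojove v_a = √[μ(2/r₂ − 1/a_t)] = 17250 m/s.
Δv₂ = v_c2 − v_a = 6249 m/s.
Total Δv = Δv₁ + Δv₂ = 14330 m/s = 14.33 km/s.

Δv_total ≈ 14.33 km/s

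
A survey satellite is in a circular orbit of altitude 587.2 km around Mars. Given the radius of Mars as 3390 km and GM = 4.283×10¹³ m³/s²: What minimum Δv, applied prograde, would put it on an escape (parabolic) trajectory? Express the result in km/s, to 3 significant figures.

r = 3390 + 587.2 = 3977.2 km = 3.9772×10⁶ m.
Circular speed v_c = √(μ/r) = 3282 m/s.
Escape speed v_esc = √(2μ/r) = √2 × v_c = 4641 m/s.
Δv = v_esc − v_c = 1359 m/s = 1.359 km/s.

Δv ≈ 1.36 km/s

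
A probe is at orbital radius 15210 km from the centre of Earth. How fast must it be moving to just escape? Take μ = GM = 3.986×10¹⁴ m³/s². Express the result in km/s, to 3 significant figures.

v_esc ≈ 7.24 km/s

r = 15210 km = 1.521×10⁷ m.
Escape speed v_esc = √(2μ/r) = √(2 × 3.986×10¹⁴ / 1.521×10⁷) = √(5.241×10⁷) = 7240 m/s.
= 7.240 km/s.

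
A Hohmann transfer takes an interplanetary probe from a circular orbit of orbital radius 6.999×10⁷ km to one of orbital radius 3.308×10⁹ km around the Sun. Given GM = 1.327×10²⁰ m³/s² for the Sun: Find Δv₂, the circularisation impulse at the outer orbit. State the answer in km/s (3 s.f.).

Δv ≈ 5.04 km/s

r₁ = 6.999×10⁷ km = 6.999×10¹⁰ m.
r₂ = 3.308×10⁹ km = 3.308×10¹² m.
Transfer ellipse a_t = (r₁ + r₂)/2 = 1.689×10¹² m.
At r₁: circular v_c1 = √(μ/r₁) = 43540 m/s; transfer-perihelion v_p = √[μ(2/r₁ − 1/a_t)] = 60940 m/s.
At r₂: circular v_c2 = √(μ/r₂) = 6334 m/s; transfer-aphelion v_a = √[μ(2/r₂ − 1/a_t)] = 1289 m/s.
Δv₂ = v_c2 − v_a = 5044 m/s.
= 5.044 km/s.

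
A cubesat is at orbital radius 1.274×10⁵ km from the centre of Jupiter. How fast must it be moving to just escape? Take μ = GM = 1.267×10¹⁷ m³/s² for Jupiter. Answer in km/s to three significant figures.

r = 1.274×10⁵ km = 1.274×10⁸ m.
Escape speed v_esc = √(2μ/r) = √(2 × 1.267×10¹⁷ / 1.274×10⁸) = √(1.989×10⁹) = 44600 m/s.
= 44.60 km/s.

v_esc ≈ 44.6 km/s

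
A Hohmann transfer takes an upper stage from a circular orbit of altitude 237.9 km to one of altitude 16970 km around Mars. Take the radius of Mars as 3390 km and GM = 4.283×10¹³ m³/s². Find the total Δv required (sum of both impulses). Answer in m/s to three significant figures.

Δv_total ≈ 1690 m/s

r₁ = 3390 + 237.9 = 3627.9 km = 3.6279×10⁶ m.
r₂ = 3390 + 16970 = 20360 km = 2.0360×10⁷ m.
Transfer ellipse a_t = (r₁ + r₂)/2 = 1.199×10⁷ m.
At r₁: circular v_c1 = √(μ/r₁) = 3436 m/s; transfer-periapsis v_p = √[μ(2/r₁ − 1/a_t)] = 4477 m/s.
Δv₁ = v_p − v_c1 = 1041 m/s.
At r₂: circular v_c2 = √(μ/r₂) = 1450 m/s; transfer-apoapsis v_a = √[μ(2/r₂ − 1/a_t)] = 797.7 m/s.
Δv₂ = v_c2 − v_a = 652.7 m/s.
Total Δv = Δv₁ + Δv₂ = 1693 m/s.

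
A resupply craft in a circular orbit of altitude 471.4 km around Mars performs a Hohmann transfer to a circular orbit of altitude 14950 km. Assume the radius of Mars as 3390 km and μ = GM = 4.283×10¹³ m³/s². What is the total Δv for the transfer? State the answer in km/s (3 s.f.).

r₁ = 3390 + 471.4 = 3861.4 km = 3.8614×10⁶ m.
r₂ = 3390 + 14950 = 18340 km = 1.8340×10⁷ m.
Transfer ellipse a_t = (r₁ + r₂)/2 = 1.110×10⁷ m.
At r₁: circular v_c1 = √(μ/r₁) = 3330 m/s; transfer-periapsis v_p = √[μ(2/r₁ − 1/a_t)] = 4281 m/s.
Δv₁ = v_p − v_c1 = 950.4 m/s.
At r₂: circular v_c2 = √(μ/r₂) = 1528 m/s; transfer-apoapsis v_a = √[μ(2/r₂ − 1/a_t)] = 901.3 m/s.
Δv₂ = v_c2 − v_a = 626.9 m/s.
Total Δv = Δv₁ + Δv₂ = 1577 m/s = 1.577 km/s.

Δv_total ≈ 1.58 km/s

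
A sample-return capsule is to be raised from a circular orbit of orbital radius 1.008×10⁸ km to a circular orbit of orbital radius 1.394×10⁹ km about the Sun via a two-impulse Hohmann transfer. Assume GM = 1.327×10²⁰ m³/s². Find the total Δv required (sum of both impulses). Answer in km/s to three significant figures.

Δv_total ≈ 19.4 km/s

r₁ = 1.008×10⁸ km = 1.008×10¹¹ m.
r₂ = 1.394×10⁹ km = 1.394×10¹² m.
Transfer ellipse a_t = (r₁ + r₂)/2 = 7.474×10¹¹ m.
At r₁: circular v_c1 = √(μ/r₁) = 36280 m/s; transfer-perihelion v_p = √[μ(2/r₁ − 1/a_t)] = 49550 m/s.
Δv₁ = v_p − v_c1 = 13270 m/s.
At r₂: circular v_c2 = √(μ/r₂) = 9757 m/s; transfer-aphelion v_a = √[μ(2/r₂ − 1/a_t)] = 3583 m/s.
Δv₂ = v_c2 − v_a = 6174 m/s.
Total Δv = Δv₁ + Δv₂ = 19440 m/s = 19.44 km/s.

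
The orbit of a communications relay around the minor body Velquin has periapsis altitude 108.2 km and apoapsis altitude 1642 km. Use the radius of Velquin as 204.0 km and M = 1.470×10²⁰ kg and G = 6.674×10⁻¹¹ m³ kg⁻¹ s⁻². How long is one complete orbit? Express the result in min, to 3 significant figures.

μ = GM = 6.674×10⁻¹¹ × 1.470×10²⁰ = 9.811×10⁹ m³/s².
r_p = 204.0 + 108.2 = 312.20 km = 3.1220×10⁵ m.
r_a = 204.0 + 1642 = 1846.0 km = 1.8460×10⁶ m.
Semi-major axis a = (r_p + r_a)/2 = (312.20 + 1846.0)/2 = 1079.1 km = 1.079×10⁶ m.
By Kepler's third law T = 2π√(a³/μ) = 2π × 1.132×10⁴ = 7.111×10⁴ s.
= 1185 min.

T ≈ 1190 min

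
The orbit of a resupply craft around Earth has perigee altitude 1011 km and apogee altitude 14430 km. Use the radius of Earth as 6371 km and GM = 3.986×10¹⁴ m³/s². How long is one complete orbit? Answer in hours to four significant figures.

r_p = 6371 + 1011 = 7382.0 km = 7.3820×10⁶ m.
r_a = 6371 + 14430 = 20801 km = 2.0801×10⁷ m.
Semi-major axis a = (r_p + r_a)/2 = (7382.0 + 20801)/2 = 14092 km = 1.409×10⁷ m.
By Kepler's third law T = 2π√(a³/μ) = 2π × 2.650×10³ = 1.665×10⁴ s.
= 4.624 hours.

T ≈ 4.624 hours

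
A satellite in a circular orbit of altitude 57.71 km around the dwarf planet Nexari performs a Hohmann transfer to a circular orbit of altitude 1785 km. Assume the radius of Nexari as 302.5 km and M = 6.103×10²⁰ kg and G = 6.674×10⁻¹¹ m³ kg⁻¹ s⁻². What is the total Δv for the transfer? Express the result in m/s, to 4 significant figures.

μ = GM = 6.674×10⁻¹¹ × 6.103×10²⁰ = 4.073×10¹⁰ m³/s².
r₁ = 302.5 + 57.71 = 360.21 km = 3.6021×10⁵ m.
r₂ = 302.5 + 1785 = 2087.5 km = 2.0875×10⁶ m.
Transfer ellipse a_t = (r₁ + r₂)/2 = 1.224×10⁶ m.
At r₁: circular v_c1 = √(μ/r₁) = 336.3 m/s; transfer-periapsis v_p = √[μ(2/r₁ − 1/a_t)] = 439.2 m/s.
Δv₁ = v_p − v_c1 = 102.9 m/s.
At r₂: circular v_c2 = √(μ/r₂) = 139.7 m/s; transfer-apoapsis v_a = √[μ(2/r₂ − 1/a_t)] = 75.78 m/s.
Δv₂ = v_c2 − v_a = 63.90 m/s.
Total Δv = Δv₁ + Δv₂ = 166.8 m/s.

Δv_total ≈ 166.8 m/s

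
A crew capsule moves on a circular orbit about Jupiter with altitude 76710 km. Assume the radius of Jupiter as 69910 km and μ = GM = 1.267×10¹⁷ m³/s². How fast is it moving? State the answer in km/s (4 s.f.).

r = 69910 + 76710 = 146620 km = 1.4662×10⁸ m.
For a circular orbit v = √(μ/r) = √(1.267×10¹⁷ / 1.466×10⁸) = √(8.641×10⁸) = 29400 m/s.
That is 29.40 km/s.

v ≈ 29.40 km/s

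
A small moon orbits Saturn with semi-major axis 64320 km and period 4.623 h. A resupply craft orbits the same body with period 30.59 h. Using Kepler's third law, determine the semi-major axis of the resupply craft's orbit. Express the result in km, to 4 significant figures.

Kepler's third law: a³ ∝ T², so a₂ = a₁ (T₂/T₁)^(2/3).
T₂/T₁ = 6.617, (T₂/T₁)^(2/3) = 3.525.
a₂ = 64320 × 3.525 = 2.267×10⁵ km.

a₂ ≈ 2.267×10⁵ km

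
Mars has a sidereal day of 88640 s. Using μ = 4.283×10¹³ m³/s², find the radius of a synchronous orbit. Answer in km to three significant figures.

A synchronous orbit has period T, so by Kepler's third law a = (μT²/4π²)^(1/3).
μT²/4π² = 4.283×10¹³ × (8.864×10⁴)² / 39.48 = 8.524×10²¹ m³.
a = 2.043×10⁷ m = 20428 km.

r_sync ≈ 20400 km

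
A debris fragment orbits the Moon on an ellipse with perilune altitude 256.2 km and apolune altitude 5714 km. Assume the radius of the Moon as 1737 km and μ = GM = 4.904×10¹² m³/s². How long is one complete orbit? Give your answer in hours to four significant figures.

T ≈ 8.087 hours

r_p = 1737 + 256.2 = 1993.2 km = 1.9932×10⁶ m.
r_a = 1737 + 5714 = 7451.0 km = 7.4510×10⁶ m.
Semi-major axis a = (r_p + r_a)/2 = (1993.2 + 7451.0)/2 = 4722.1 km = 4.722×10⁶ m.
By Kepler's third law T = 2π√(a³/μ) = 2π × 4.634×10³ = 2.911×10⁴ s.
= 8.087 hours.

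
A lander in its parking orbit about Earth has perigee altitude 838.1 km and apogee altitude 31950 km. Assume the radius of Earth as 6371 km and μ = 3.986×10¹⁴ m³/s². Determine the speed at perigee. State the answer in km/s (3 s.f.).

v ≈ 9.65 km/s

r_p = 6371 + 838.1 = 7209.1 km = 7.2091×10⁶ m.
r_a = 6371 + 31950 = 38321 km = 3.8321×10⁷ m.
Semi-major axis a = (r_p + r_a)/2 = 22765 km = 2.277×10⁷ m.
Vis-viva: v² = μ(2/r − 1/a) = 3.986×10¹⁴ × (2.774×10⁻⁷ − 4.393×10⁻⁸) = 9.307×10⁷ m²/s².
v = 9647 m/s = 9.647 km/s.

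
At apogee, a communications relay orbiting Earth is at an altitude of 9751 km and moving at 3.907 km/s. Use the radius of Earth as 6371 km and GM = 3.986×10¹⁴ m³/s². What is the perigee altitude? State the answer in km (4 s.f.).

r_a = 6371 + 9751 = 16122 km = 1.612×10⁷ m.
Specific energy ε = v²/2 − μ/r = -1.709×10⁷ J/kg, so a = −μ/(2ε) = 1.166×10⁷ m.
The apsides satisfy r_p + r_a = 2a, so the perigee radius is 2a − r_a = 7.199×10⁶ m = 7199.3 km.
Perigee altitude = 7199.3 − 6371 = 828.32 km.

perigee altitude ≈ 828.3 km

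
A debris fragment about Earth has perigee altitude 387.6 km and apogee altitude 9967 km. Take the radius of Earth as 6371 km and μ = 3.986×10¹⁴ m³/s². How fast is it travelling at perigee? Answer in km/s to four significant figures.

r_p = 6371 + 387.6 = 6758.6 km = 6.7586×10⁶ m.
r_a = 6371 + 9967 = 16338 km = 1.6338×10⁷ m.
Semi-major axis a = (r_p + r_a)/2 = 11548 km = 1.155×10⁷ m.
Vis-viva: v² = μ(2/r − 1/a) = 3.986×10¹⁴ × (2.959×10⁻⁷ − 8.659×10⁻⁸) = 8.344×10⁷ m²/s².
v = 9134 m/s = 9.134 km/s.

v ≈ 9.134 km/s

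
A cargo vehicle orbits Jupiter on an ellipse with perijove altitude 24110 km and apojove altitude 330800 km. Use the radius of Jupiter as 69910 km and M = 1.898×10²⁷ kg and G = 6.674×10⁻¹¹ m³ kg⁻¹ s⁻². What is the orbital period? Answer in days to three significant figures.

μ = GM = 6.674×10⁻¹¹ × 1.898×10²⁷ = 1.267×10¹⁷ m³/s².
r_p = 69910 + 24110 = 94020 km = 9.4020×10⁷ m.
r_a = 69910 + 330800 = 400710 km = 4.0071×10⁸ m.
Semi-major axis a = (r_p + r_a)/2 = (94020 + 4.0071×10⁵)/2 = 2.4736×10⁵ km = 2.474×10⁸ m.
By Kepler's third law T = 2π√(a³/μ) = 2π × 1.093×10⁴ = 6.868×10⁴ s.
= 0.7949 days.

T ≈ 0.795 days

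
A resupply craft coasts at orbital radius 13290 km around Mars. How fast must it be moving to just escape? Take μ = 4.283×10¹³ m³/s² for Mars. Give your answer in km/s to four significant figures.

r = 13290 km = 1.329×10⁷ m.
Escape speed v_esc = √(2μ/r) = √(2 × 4.283×10¹³ / 1.329×10⁷) = √(6.445×10⁶) = 2539 m/s.
= 2.539 km/s.

v_esc ≈ 2.539 km/s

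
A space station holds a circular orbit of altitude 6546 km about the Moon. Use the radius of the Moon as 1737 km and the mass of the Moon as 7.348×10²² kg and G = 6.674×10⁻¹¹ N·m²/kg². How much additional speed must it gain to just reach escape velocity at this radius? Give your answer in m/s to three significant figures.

Δv ≈ 319 m/s

μ = GM = 6.674×10⁻¹¹ × 7.348×10²² = 4.904×10¹² m³/s².
r = 1737 + 6546 = 8283.0 km = 8.2830×10⁶ m.
Circular speed v_c = √(μ/r) = 769.5 m/s.
Escape speed v_esc = √(2μ/r) = √2 × v_c = 1088 m/s.
Δv = v_esc − v_c = 318.7 m/s.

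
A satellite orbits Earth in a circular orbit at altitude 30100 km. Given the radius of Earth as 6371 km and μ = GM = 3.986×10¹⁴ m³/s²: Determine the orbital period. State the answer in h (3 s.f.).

T ≈ 19.3 h

r = 6371 + 30100 = 36471 km = 3.6471×10⁷ m.
Kepler's third law: T = 2π√(r³/μ) = 2π√((3.647×10⁷)³ / 3.986×10¹⁴).
r³/μ = 1.217×10⁸ s², so T = 2π × 1.103×10⁴ = 6.932×10⁴ s.
Converting: 6.932×10⁴ s ÷ 3600 = 19.25 h.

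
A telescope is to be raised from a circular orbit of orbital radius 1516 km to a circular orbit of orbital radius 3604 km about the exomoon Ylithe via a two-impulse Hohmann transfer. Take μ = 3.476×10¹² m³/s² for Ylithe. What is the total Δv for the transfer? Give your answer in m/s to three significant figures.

r₁ = 1516 km = 1.516×10⁶ m.
r₂ = 3604 km = 3.604×10⁶ m.
Transfer ellipse a_t = (r₁ + r₂)/2 = 2.560×10⁶ m.
At r₁: circular v_c1 = √(μ/r₁) = 1514 m/s; transfer-periapsis v_p = √[μ(2/r₁ − 1/a_t)] = 1797 m/s.
Δv₁ = v_p − v_c1 = 282.4 m/s.
At r₂: circular v_c2 = √(μ/r₂) = 982.1 m/s; transfer-apoapsis v_a = √[μ(2/r₂ − 1/a_t)] = 755.7 m/s.
Δv₂ = v_c2 − v_a = 226.3 m/s.
Total Δv = Δv₁ + Δv₂ = 508.8 m/s.

Δv_total ≈ 509 m/s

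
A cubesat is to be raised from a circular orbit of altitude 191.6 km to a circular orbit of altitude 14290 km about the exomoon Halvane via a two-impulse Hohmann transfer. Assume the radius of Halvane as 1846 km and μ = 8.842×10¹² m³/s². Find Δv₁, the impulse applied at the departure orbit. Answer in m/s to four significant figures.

Δv ≈ 692.8 m/s

r₁ = 1846 + 191.6 = 2037.6 km = 2.0376×10⁶ m.
r₂ = 1846 + 14290 = 16136 km = 1.6136×10⁷ m.
Transfer ellipse a_t = (r₁ + r₂)/2 = 9.087×10⁶ m.
At r₁: circular v_c1 = √(μ/r₁) = 2083 m/s; transfer-periapsis v_p = √[μ(2/r₁ − 1/a_t)] = 2776 m/s.
Δv₁ = v_p − v_c1 = 692.8 m/s.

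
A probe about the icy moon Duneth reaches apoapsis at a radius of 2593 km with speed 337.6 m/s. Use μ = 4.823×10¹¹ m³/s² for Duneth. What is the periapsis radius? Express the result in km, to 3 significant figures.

r_a = 2.593×10⁶ m.
Specific energy ε = v²/2 − μ/r = -1.290×10⁵ J/kg, so a = −μ/(2ε) = 1.869×10⁶ m.
The apsides satisfy r_p + r_a = 2a, so the periapsis radius is 2a − r_a = 1.145×10⁶ m = 1145.4 km.

periapsis radius ≈ 1150 km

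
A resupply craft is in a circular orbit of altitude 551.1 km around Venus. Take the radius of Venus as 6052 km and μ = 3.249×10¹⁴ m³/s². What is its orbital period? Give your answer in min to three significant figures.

T ≈ 98.6 min

r = 6052 + 551.1 = 6603.1 km = 6.6031×10⁶ m.
Kepler's third law: T = 2π√(r³/μ) = 2π√((6.603×10⁶)³ / 3.249×10¹⁴).
r³/μ = 8.861×10⁵ s², so T = 2π × 9.413×10² = 5.915×10³ s.
Converting: 5.915×10³ s ÷ 60.00 = 98.58 min.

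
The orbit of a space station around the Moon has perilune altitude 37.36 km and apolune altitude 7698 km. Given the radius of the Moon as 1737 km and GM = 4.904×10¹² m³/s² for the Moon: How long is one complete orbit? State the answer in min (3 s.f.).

T ≈ 627 min

r_p = 1737 + 37.36 = 1774.4 km = 1.7744×10⁶ m.
r_a = 1737 + 7698 = 9435.0 km = 9.4350×10⁶ m.
Semi-major axis a = (r_p + r_a)/2 = (1774.4 + 9435.0)/2 = 5604.7 km = 5.605×10⁶ m.
By Kepler's third law T = 2π√(a³/μ) = 2π × 5.992×10³ = 3.765×10⁴ s.
= 627.5 min.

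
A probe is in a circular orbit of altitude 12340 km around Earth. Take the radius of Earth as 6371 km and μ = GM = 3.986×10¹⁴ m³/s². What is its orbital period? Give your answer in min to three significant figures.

r = 6371 + 12340 = 18711 km = 1.8711×10⁷ m.
Kepler's third law: T = 2π√(r³/μ) = 2π√((1.871×10⁷)³ / 3.986×10¹⁴).
r³/μ = 1.643×10⁷ s², so T = 2π × 4.054×10³ = 2.547×10⁴ s.
Converting: 2.547×10⁴ s ÷ 60.00 = 424.5 min.

T ≈ 425 min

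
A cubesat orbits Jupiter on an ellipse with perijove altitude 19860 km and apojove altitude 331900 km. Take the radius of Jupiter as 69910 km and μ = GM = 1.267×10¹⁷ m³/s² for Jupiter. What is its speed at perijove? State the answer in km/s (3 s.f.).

r_p = 69910 + 19860 = 89770 km = 8.9770×10⁷ m.
r_a = 69910 + 331900 = 401810 km = 4.0181×10⁸ m.
Semi-major axis a = (r_p + r_a)/2 = 2.4579×10⁵ km = 2.458×10⁸ m.
Vis-viva: v² = μ(2/r − 1/a) = 1.267×10¹⁷ × (2.228×10⁻⁸ − 4.069×10⁻⁹) = 2.307×10⁹ m²/s².
v = 48030 m/s = 48.03 km/s.

v ≈ 48.0 km/s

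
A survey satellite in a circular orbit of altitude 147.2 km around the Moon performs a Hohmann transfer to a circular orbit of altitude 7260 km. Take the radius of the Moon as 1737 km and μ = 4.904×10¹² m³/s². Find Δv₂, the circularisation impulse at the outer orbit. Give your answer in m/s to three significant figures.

r₁ = 1737 + 147.2 = 1884.2 km = 1.8842×10⁶ m.
r₂ = 1737 + 7260 = 8997.0 km = 8.9970×10⁶ m.
Transfer ellipse a_t = (r₁ + r₂)/2 = 5.441×10⁶ m.
At r₁: circular v_c1 = √(μ/r₁) = 1613 m/s; transfer-perilune v_p = √[μ(2/r₁ − 1/a_t)] = 2075 m/s.
At r₂: circular v_c2 = √(μ/r₂) = 738.3 m/s; transfer-apolune v_a = √[μ(2/r₂ − 1/a_t)] = 434.5 m/s.
Δv₂ = v_c2 − v_a = 303.8 m/s.

Δv ≈ 304 m/s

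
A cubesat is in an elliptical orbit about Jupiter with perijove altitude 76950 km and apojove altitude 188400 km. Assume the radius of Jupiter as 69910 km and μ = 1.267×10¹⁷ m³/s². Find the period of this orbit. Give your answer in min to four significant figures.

r_p = 69910 + 76950 = 146860 km = 1.4686×10⁸ m.
r_a = 69910 + 188400 = 258310 km = 2.5831×10⁸ m.
Semi-major axis a = (r_p + r_a)/2 = (1.4686×10⁵ + 2.5831×10⁵)/2 = 2.0258×10⁵ km = 2.026×10⁸ m.
By Kepler's third law T = 2π√(a³/μ) = 2π × 8.101×10³ = 5.090×10⁴ s.
= 848.3 min.

T ≈ 848.3 min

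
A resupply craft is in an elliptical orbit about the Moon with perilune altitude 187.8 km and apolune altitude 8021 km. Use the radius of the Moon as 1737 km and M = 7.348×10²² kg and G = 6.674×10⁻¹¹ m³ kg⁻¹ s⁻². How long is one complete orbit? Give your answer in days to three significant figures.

μ = GM = 6.674×10⁻¹¹ × 7.348×10²² = 4.904×10¹² m³/s².
r_p = 1737 + 187.8 = 1924.8 km = 1.9248×10⁶ m.
r_a = 1737 + 8021 = 9758.0 km = 9.7580×10⁶ m.
Semi-major axis a = (r_p + r_a)/2 = (1924.8 + 9758.0)/2 = 5841.4 km = 5.841×10⁶ m.
By Kepler's third law T = 2π√(a³/μ) = 2π × 6.375×10³ = 4.006×10⁴ s.
= 0.4636 days.

T ≈ 0.464 days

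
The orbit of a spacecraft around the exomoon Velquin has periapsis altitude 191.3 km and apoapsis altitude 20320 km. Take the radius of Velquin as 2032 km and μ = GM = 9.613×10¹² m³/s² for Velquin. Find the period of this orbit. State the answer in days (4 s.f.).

T ≈ 1.010 days

r_p = 2032 + 191.3 = 2223.3 km = 2.2233×10⁶ m.
r_a = 2032 + 20320 = 22352 km = 2.2352×10⁷ m.
Semi-major axis a = (r_p + r_a)/2 = (2223.3 + 22352)/2 = 12288 km = 1.229×10⁷ m.
By Kepler's third law T = 2π√(a³/μ) = 2π × 1.389×10⁴ = 8.729×10⁴ s.
= 1.010 days.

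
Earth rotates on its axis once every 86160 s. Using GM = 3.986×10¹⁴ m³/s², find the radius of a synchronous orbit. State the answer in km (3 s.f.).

A synchronous orbit has period T, so by Kepler's third law a = (μT²/4π²)^(1/3).
μT²/4π² = 3.986×10¹⁴ × (8.616×10⁴)² / 39.48 = 7.495×10²² m³.
a = 4.216×10⁷ m = 42163 km.

r_sync ≈ 42200 km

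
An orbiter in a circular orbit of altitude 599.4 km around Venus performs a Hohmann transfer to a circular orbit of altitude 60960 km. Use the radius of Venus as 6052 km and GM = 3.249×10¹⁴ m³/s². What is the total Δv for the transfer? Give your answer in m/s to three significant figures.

r₁ = 6052 + 599.4 = 6651.4 km = 6.6514×10⁶ m.
r₂ = 6052 + 60960 = 67012 km = 6.7012×10⁷ m.
Transfer ellipse a_t = (r₁ + r₂)/2 = 3.683×10⁷ m.
At r₁: circular v_c1 = √(μ/r₁) = 6989 m/s; transfer-periapsis v_p = √[μ(2/r₁ − 1/a_t)] = 9427 m/s.
Δv₁ = v_p − v_c1 = 2438 m/s.
At r₂: circular v_c2 = √(μ/r₂) = 2202 m/s; transfer-apoapsis v_a = √[μ(2/r₂ − 1/a_t)] = 935.7 m/s.
Δv₂ = v_c2 − v_a = 1266 m/s.
Total Δv = Δv₁ + Δv₂ = 3704 m/s.

Δv_total ≈ 3700 m/s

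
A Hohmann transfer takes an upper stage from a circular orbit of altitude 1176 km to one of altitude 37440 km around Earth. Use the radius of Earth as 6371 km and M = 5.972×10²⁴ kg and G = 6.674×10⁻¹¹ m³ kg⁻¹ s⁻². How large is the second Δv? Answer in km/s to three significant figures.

μ = GM = 6.674×10⁻¹¹ × 5.972×10²⁴ = 3.986×10¹⁴ m³/s².
r₁ = 6371 + 1176 = 7547.0 km = 7.5470×10⁶ m.
r₂ = 6371 + 37440 = 43811 km = 4.3811×10⁷ m.
Transfer ellipse a_t = (r₁ + r₂)/2 = 2.568×10⁷ m.
At r₁: circular v_c1 = √(μ/r₁) = 7267 m/s; transfer-perigee v_p = √[μ(2/r₁ − 1/a_t)] = 9492 m/s.
At r₂: circular v_c2 = √(μ/r₂) = 3016 m/s; transfer-apogee v_a = √[μ(2/r₂ − 1/a_t)] = 1635 m/s.
Δv₂ = v_c2 − v_a = 1381 m/s.
= 1.381 km/s.

Δv ≈ 1.38 km/s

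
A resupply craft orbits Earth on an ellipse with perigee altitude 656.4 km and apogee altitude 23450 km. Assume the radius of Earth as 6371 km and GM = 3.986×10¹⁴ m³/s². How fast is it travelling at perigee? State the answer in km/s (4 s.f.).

v ≈ 9.582 km/s

r_p = 6371 + 656.4 = 7027.4 km = 7.0274×10⁶ m.
r_a = 6371 + 23450 = 29821 km = 2.9821×10⁷ m.
Semi-major axis a = (r_p + r_a)/2 = 18424 km = 1.842×10⁷ m.
Vis-viva: v² = μ(2/r − 1/a) = 3.986×10¹⁴ × (2.846×10⁻⁷ − 5.428×10⁻⁸) = 9.181×10⁷ m²/s².
v = 9582 m/s = 9.582 km/s.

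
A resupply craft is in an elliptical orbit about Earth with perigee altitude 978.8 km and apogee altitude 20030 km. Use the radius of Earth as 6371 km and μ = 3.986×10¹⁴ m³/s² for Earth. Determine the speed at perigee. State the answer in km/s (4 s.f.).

r_p = 6371 + 978.8 = 7349.8 km = 7.3498×10⁶ m.
r_a = 6371 + 20030 = 26401 km = 2.6401×10⁷ m.
Semi-major axis a = (r_p + r_a)/2 = 16875 km = 1.688×10⁷ m.
Vis-viva: v² = μ(2/r − 1/a) = 3.986×10¹⁴ × (2.721×10⁻⁷ − 5.926×10⁻⁸) = 8.485×10⁷ m²/s².
v = 9211 m/s = 9.211 km/s.

v ≈ 9.211 km/s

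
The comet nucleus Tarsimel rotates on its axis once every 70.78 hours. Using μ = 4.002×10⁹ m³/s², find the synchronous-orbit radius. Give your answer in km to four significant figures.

T = 70.78 hours = 2.548×10⁵ s.
A synchronous orbit has period T, so by Kepler's third law a = (μT²/4π²)^(1/3).
μT²/4π² = 4.002×10⁹ × (2.548×10⁵)² / 39.48 = 6.582×10¹⁸ m³.
a = 1.874×10⁶ m = 1874.0 km.

r_sync ≈ 1874 km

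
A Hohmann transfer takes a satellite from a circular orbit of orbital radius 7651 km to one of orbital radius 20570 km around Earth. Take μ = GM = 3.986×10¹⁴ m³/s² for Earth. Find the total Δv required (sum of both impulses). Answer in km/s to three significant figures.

Δv_total ≈ 2.66 km/s

r₁ = 7651 km = 7.651×10⁶ m.
r₂ = 20570 km = 2.057×10⁷ m.
Transfer ellipse a_t = (r₁ + r₂)/2 = 1.411×10⁷ m.
At r₁: circular v_c1 = √(μ/r₁) = 7218 m/s; transfer-perigee v_p = √[μ(2/r₁ − 1/a_t)] = 8715 m/s.
Δv₁ = v_p − v_c1 = 1497 m/s.
At r₂: circular v_c2 = √(μ/r₂) = 4402 m/s; transfer-apogee v_a = √[μ(2/r₂ − 1/a_t)] = 3241 m/s.
Δv₂ = v_c2 − v_a = 1161 m/s.
Total Δv = Δv₁ + Δv₂ = 2657 m/s = 2.657 km/s.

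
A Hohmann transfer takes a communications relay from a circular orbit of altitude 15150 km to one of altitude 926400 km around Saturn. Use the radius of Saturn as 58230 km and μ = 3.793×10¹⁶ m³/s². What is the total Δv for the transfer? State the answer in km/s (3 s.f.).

Δv_total ≈ 12.2 km/s

r₁ = 58230 + 15150 = 73380 km = 7.3380×10⁷ m.
r₂ = 58230 + 926400 = 984630 km = 9.8463×10⁸ m.
Transfer ellipse a_t = (r₁ + r₂)/2 = 5.290×10⁸ m.
At r₁: circular v_c1 = √(μ/r₁) = 22740 m/s; transfer-perikrone v_p = √[μ(2/r₁ − 1/a_t)] = 31020 m/s.
Δv₁ = v_p − v_c1 = 8282 m/s.
At r₂: circular v_c2 = √(μ/r₂) = 6207 m/s; transfer-apokrone v_a = √[μ(2/r₂ − 1/a_t)] = 2312 m/s.
Δv₂ = v_c2 − v_a = 3895 m/s.
Total Δv = Δv₁ + Δv₂ = 12180 m/s = 12.18 km/s.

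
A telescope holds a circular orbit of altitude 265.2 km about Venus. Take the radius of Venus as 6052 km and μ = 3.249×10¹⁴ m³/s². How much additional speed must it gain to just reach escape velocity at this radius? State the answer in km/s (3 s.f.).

r = 6052 + 265.2 = 6317.2 km = 6.3172×10⁶ m.
Circular speed v_c = √(μ/r) = 7172 m/s.
Escape speed v_esc = √(2μ/r) = √2 × v_c = 10140 m/s.
Δv = v_esc − v_c = 2971 m/s = 2.971 km/s.

Δv ≈ 2.97 km/s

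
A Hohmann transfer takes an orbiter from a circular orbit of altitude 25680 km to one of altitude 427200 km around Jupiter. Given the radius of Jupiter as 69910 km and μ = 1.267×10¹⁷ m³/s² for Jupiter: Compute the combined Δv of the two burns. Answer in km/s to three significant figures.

r₁ = 69910 + 25680 = 95590 km = 9.5590×10⁷ m.
r₂ = 69910 + 427200 = 497110 km = 4.9711×10⁸ m.
Transfer ellipse a_t = (r₁ + r₂)/2 = 2.964×10⁸ m.
At r₁: circular v_c1 = √(μ/r₁) = 36410 m/s; transfer-perijove v_p = √[μ(2/r₁ − 1/a_t)] = 47150 m/s.
Δv₁ = v_p − v_c1 = 10750 m/s.
At r₂: circular v_c2 = √(μ/r₂) = 15960 m/s; transfer-apojove v_a = √[μ(2/r₂ − 1/a_t)] = 9067 m/s.
Δv₂ = v_c2 − v_a = 6898 m/s.
Total Δv = Δv₁ + Δv₂ = 17640 m/s = 17.64 km/s.

Δv_total ≈ 17.6 km/s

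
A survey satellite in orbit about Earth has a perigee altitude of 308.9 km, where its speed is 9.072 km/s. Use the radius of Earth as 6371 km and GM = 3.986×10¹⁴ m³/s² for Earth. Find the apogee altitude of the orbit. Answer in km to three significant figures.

apogee altitude ≈ 8470 km

r_p = 6371 + 308.9 = 6679.9 km = 6.680×10⁶ m.
Specific energy ε = v²/2 − μ/r = -1.852×10⁷ J/kg, so a = −μ/(2ε) = 1.076×10⁷ m.
The apsides satisfy r_p + r_a = 2a, so the apogee radius is 2a − r_p = 1.484×10⁷ m = 14842 km.
Apogee altitude = 14842 − 6371 = 8470.7 km.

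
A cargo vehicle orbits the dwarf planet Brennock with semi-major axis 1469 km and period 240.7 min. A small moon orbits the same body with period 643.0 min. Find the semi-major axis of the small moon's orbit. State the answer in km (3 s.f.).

a₂ ≈ 2830 km

Kepler's third law: a³ ∝ T², so a₂ = a₁ (T₂/T₁)^(2/3).
T₂/T₁ = 2.671, (T₂/T₁)^(2/3) = 1.925.
a₂ = 1469 × 1.925 = 2828 km.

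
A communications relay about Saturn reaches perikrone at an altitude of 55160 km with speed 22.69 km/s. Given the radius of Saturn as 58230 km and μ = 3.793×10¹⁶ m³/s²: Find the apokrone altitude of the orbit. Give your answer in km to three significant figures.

r_p = 58230 + 55160 = 1.1339×10⁵ km = 1.134×10⁸ m.
Specific energy ε = v²/2 − μ/r = -7.709×10⁷ J/kg, so a = −μ/(2ε) = 2.460×10⁸ m.
The apsides satisfy r_p + r_a = 2a, so the apokrone radius is 2a − r_p = 3.786×10⁸ m = 3.7862×10⁵ km.
Apokrone altitude = 3.7862×10⁵ − 58230 = 3.2039×10⁵ km.

apokrone altitude ≈ 3.20×10⁵ km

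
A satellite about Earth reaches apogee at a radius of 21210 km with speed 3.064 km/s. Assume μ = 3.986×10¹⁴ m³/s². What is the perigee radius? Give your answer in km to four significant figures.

perigee radius ≈ 7062 km

r_a = 2.121×10⁷ m.
Specific energy ε = v²/2 − μ/r = -1.410×10⁷ J/kg, so a = −μ/(2ε) = 1.414×10⁷ m.
The apsides satisfy r_p + r_a = 2a, so the perigee radius is 2a − r_a = 7.062×10⁶ m = 7061.6 km.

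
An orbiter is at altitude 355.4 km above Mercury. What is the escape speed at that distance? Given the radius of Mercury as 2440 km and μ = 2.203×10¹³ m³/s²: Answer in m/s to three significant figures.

v_esc ≈ 3970 m/s

r = 2440 + 355.4 = 2795.4 km = 2.7954×10⁶ m.
Escape speed v_esc = √(2μ/r) = √(2 × 2.203×10¹³ / 2.795×10⁶) = √(1.576×10⁷) = 3970 m/s.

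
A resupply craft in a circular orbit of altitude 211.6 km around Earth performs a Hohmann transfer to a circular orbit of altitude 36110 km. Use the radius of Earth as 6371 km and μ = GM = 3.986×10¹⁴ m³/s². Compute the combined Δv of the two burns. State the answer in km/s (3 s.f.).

r₁ = 6371 + 211.6 = 6582.6 km = 6.5826×10⁶ m.
r₂ = 6371 + 36110 = 42481 km = 4.2481×10⁷ m.
Transfer ellipse a_t = (r₁ + r₂)/2 = 2.453×10⁷ m.
At r₁: circular v_c1 = √(μ/r₁) = 7782 m/s; transfer-perigee v_p = √[μ(2/r₁ − 1/a_t)] = 10240 m/s.
Δv₁ = v_p − v_c1 = 2458 m/s.
At r₂: circular v_c2 = √(μ/r₂) = 3063 m/s; transfer-apogee v_a = √[μ(2/r₂ − 1/a_t)] = 1587 m/s.
Δv₂ = v_c2 − v_a = 1476 m/s.
Total Δv = Δv₁ + Δv₂ = 3935 m/s = 3.935 km/s.

Δv_total ≈ 3.93 km/s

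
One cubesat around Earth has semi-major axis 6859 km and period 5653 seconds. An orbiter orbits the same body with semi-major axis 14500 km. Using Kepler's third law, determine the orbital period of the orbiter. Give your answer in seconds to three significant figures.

Kepler's third law: T² ∝ a³, so T₂ = T₁ (a₂/a₁)^(3/2).
a₂/a₁ = 2.114, (a₂/a₁)^(3/2) = 3.074.
T₂ = 5653 × 3.074 = 17380 seconds.

T₂ ≈ 17400 seconds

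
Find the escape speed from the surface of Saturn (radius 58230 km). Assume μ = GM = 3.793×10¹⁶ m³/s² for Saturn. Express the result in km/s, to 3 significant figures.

v_esc ≈ 36.1 km/s

r = R = 5.823×10⁷ m.
Escape speed v_esc = √(2μ/r) = √(2 × 3.793×10¹⁶ / 5.823×10⁷) = √(1.303×10⁹) = 36090 m/s.
= 36.09 km/s.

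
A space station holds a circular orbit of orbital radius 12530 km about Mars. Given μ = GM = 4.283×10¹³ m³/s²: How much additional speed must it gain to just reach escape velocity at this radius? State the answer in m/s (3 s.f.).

Δv ≈ 766 m/s

r = 12530 km = 1.253×10⁷ m.
Circular speed v_c = √(μ/r) = 1849 m/s.
Escape speed v_esc = √(2μ/r) = √2 × v_c = 2615 m/s.
Δv = v_esc − v_c = 765.8 m/s.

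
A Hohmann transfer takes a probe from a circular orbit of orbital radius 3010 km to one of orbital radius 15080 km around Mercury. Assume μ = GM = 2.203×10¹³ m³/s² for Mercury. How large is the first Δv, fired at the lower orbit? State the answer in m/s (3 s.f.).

r₁ = 3010 km = 3.010×10⁶ m.
r₂ = 15080 km = 1.508×10⁷ m.
Transfer ellipse a_t = (r₁ + r₂)/2 = 9.045×10⁶ m.
At r₁: circular v_c1 = √(μ/r₁) = 2705 m/s; transfer-periherm v_p = √[μ(2/r₁ − 1/a_t)] = 3493 m/s.
Δv₁ = v_p − v_c1 = 787.8 m/s.

Δv ≈ 788 m/s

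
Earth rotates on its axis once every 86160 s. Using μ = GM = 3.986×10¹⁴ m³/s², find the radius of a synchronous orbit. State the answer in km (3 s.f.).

A synchronous orbit has period T, so by Kepler's third law a = (μT²/4π²)^(1/3).
μT²/4π² = 3.986×10¹⁴ × (8.616×10⁴)² / 39.48 = 7.495×10²² m³.
a = 4.216×10⁷ m = 42163 km.

r_sync ≈ 42200 km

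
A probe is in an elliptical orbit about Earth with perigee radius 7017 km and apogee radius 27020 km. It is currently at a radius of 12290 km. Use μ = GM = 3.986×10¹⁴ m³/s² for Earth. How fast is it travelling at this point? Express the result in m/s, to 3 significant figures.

v ≈ 6440 m/s

Semi-major axis a = (r_p + r_a)/2 = 17018 km = 1.702×10⁷ m.
Vis-viva: v² = μ(2/r − 1/a) = 3.986×10¹⁴ × (1.627×10⁻⁷ − 5.876×10⁻⁸) = 4.144×10⁷ m²/s².
v = 6438 m/s.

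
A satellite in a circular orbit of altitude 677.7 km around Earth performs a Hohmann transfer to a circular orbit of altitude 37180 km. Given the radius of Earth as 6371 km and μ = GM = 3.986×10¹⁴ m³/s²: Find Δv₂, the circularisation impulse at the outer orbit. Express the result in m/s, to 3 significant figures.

r₁ = 6371 + 677.7 = 7048.7 km = 7.0487×10⁶ m.
r₂ = 6371 + 37180 = 43551 km = 4.3551×10⁷ m.
Transfer ellipse a_t = (r₁ + r₂)/2 = 2.530×10⁷ m.
At r₁: circular v_c1 = √(μ/r₁) = 7520 m/s; transfer-perigee v_p = √[μ(2/r₁ − 1/a_t)] = 9866 m/s.
At r₂: circular v_c2 = √(μ/r₂) = 3025 m/s; transfer-apogee v_a = √[μ(2/r₂ − 1/a_t)] = 1597 m/s.
Δv₂ = v_c2 − v_a = 1428 m/s.

Δv ≈ 1430 m/s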